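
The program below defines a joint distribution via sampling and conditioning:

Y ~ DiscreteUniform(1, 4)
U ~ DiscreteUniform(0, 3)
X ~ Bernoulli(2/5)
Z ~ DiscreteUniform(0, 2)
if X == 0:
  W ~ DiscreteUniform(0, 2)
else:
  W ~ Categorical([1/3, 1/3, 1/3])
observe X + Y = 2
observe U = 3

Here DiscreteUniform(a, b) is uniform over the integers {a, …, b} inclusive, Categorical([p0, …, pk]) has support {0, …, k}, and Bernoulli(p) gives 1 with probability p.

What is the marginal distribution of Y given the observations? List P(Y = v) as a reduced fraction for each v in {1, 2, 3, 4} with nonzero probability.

Enumerate traces; 18 have nonzero weight after conditioning:
  (Y=1, U=3, X=1, Z=0, W=0) weight 1/360
  (Y=1, U=3, X=1, Z=0, W=1) weight 1/360
  (Y=1, U=3, X=1, Z=0, W=2) weight 1/360
  (Y=1, U=3, X=1, Z=1, W=0) weight 1/360
  (Y=1, U=3, X=1, Z=1, W=1) weight 1/360
  (Y=1, U=3, X=1, Z=1, W=2) weight 1/360
  (Y=1, U=3, X=1, Z=2, W=0) weight 1/360
  (Y=1, U=3, X=1, Z=2, W=1) weight 1/360
  (Y=2, U=3, X=0, Z=0, W=0) weight 1/240
  … 9 more
Group by Y:
  weight(Y=1) = 1/40
  weight(Y=2) = 3/80
Total weight = 1/40 + 3/80 = 1/16
P(Y=1 | obs) = 1/40 / 1/16 = 2/5
P(Y=2 | obs) = 3/80 / 1/16 = 3/5

P(Y=1) = 2/5, P(Y=2) = 3/5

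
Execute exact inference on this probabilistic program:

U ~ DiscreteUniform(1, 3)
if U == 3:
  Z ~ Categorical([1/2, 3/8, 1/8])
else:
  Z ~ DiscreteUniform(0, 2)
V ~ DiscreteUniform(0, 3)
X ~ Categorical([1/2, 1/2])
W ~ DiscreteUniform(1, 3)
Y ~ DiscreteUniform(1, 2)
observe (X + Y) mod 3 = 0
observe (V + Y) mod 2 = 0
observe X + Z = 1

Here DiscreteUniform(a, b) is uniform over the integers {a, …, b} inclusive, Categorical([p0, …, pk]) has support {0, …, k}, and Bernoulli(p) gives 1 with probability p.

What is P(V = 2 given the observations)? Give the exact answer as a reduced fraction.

P(V = 2 | obs) = 1/2

Enumerate traces; 18 have nonzero weight after conditioning:
  (U=1, Z=0, V=0, X=1, W=1, Y=2) weight 1/432
  (U=1, Z=0, V=0, X=1, W=2, Y=2) weight 1/432
  (U=1, Z=0, V=0, X=1, W=3, Y=2) weight 1/432
  (U=1, Z=0, V=2, X=1, W=1, Y=2) weight 1/432
  (U=1, Z=0, V=2, X=1, W=2, Y=2) weight 1/432
  (U=1, Z=0, V=2, X=1, W=3, Y=2) weight 1/432
  (U=2, Z=0, V=0, X=1, W=1, Y=2) weight 1/432
  (U=2, Z=0, V=0, X=1, W=2, Y=2) weight 1/432
  … 10 more
Group by V:
  weight(V=0) = 7/288
  weight(V=2) = 7/288
Total weight = 7/288 + 7/288 = 7/144
P(V=0 | obs) = 7/288 / 7/144 = 1/2
P(V=2 | obs) = 7/288 / 7/144 = 1/2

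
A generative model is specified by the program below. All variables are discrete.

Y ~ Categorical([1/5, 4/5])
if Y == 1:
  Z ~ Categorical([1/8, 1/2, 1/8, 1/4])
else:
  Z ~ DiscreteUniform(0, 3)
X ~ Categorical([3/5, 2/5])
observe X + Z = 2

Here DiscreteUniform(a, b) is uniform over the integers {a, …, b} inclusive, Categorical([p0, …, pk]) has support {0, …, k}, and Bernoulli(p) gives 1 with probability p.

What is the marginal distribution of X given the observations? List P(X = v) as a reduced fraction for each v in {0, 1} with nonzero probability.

Enumerate traces; 4 have nonzero weight after conditioning:
  (Y=0, Z=1, X=1) weight 1/50
  (Y=0, Z=2, X=0) weight 3/100
  (Y=1, Z=1, X=1) weight 4/25
  (Y=1, Z=2, X=0) weight 3/50
Group by X:
  weight(X=0) = 9/100
  weight(X=1) = 9/50
Total weight = 9/100 + 9/50 = 27/100
P(X=0 | obs) = 9/100 / 27/100 = 1/3
P(X=1 | obs) = 9/50 / 27/100 = 2/3

P(X=0) = 1/3, P(X=1) = 2/3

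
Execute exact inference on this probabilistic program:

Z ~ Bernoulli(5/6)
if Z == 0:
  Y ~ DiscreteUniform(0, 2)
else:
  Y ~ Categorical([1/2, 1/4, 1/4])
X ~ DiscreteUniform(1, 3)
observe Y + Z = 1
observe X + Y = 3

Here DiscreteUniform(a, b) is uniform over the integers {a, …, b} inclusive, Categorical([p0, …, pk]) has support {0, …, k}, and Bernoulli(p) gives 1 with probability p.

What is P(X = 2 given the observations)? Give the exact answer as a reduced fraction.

Enumerate traces; 2 have nonzero weight after conditioning:
  (Z=0, Y=1, X=2) weight 1/54
  (Z=1, Y=0, X=3) weight 5/36
Group by X:
  weight(X=2) = 1/54
  weight(X=3) = 5/36
Total weight = 1/54 + 5/36 = 17/108
P(X=2 | obs) = 1/54 / 17/108 = 2/17
P(X=3 | obs) = 5/36 / 17/108 = 15/17

P(X = 2 | obs) = 2/17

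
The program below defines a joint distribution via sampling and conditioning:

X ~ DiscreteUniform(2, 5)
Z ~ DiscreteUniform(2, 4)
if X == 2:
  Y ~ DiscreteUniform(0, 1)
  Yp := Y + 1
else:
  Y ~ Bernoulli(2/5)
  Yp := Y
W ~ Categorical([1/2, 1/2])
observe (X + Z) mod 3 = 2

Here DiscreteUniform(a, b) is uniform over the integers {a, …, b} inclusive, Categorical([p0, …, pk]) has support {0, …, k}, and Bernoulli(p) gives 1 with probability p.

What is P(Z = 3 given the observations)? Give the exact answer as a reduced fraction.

Enumerate traces; 16 have nonzero weight after conditioning:
  (X=2, Z=3, Y=0, W=0) weight 1/48
  (X=2, Z=3, Y=0, W=1) weight 1/48
  (X=2, Z=3, Y=1, W=0) weight 1/48
  (X=2, Z=3, Y=1, W=1) weight 1/48
  (X=3, Z=2, Y=0, W=0) weight 1/40
  (X=3, Z=2, Y=0, W=1) weight 1/40
  (X=3, Z=2, Y=1, W=0) weight 1/60
  (X=3, Z=2, Y=1, W=1) weight 1/60
  (X=4, Z=4, Y=0, W=0) weight 1/40
  … 7 more
Group by Z:
  weight(Z=2) = 1/12
  weight(Z=3) = 1/6
  weight(Z=4) = 1/12
Total weight = 1/12 + 1/6 + 1/12 = 1/3
P(Z=2 | obs) = 1/12 / 1/3 = 1/4
P(Z=3 | obs) = 1/6 / 1/3 = 1/2
P(Z=4 | obs) = 1/12 / 1/3 = 1/4

P(Z = 3 | obs) = 1/2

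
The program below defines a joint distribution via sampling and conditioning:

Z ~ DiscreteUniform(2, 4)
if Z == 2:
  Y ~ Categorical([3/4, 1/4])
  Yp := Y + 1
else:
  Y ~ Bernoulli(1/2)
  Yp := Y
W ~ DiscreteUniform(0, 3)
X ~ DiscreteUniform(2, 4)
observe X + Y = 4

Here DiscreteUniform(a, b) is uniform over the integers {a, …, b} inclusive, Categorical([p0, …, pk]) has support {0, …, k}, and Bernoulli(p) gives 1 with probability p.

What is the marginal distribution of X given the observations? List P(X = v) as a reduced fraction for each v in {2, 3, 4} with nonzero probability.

P(X=3) = 5/12, P(X=4) = 7/12

Enumerate traces; 24 have nonzero weight after conditioning:
  (Z=2, Y=0, W=0, X=4) weight 1/48
  (Z=2, Y=0, W=1, X=4) weight 1/48
  (Z=2, Y=0, W=2, X=4) weight 1/48
  (Z=2, Y=0, W=3, X=4) weight 1/48
  (Z=2, Y=1, W=0, X=3) weight 1/144
  (Z=2, Y=1, W=1, X=3) weight 1/144
  (Z=2, Y=1, W=2, X=3) weight 1/144
  (Z=2, Y=1, W=3, X=3) weight 1/144
  … 16 more
Group by X:
  weight(X=3) = 5/36
  weight(X=4) = 7/36
Total weight = 5/36 + 7/36 = 1/3
P(X=3 | obs) = 5/36 / 1/3 = 5/12
P(X=4 | obs) = 7/36 / 1/3 = 7/12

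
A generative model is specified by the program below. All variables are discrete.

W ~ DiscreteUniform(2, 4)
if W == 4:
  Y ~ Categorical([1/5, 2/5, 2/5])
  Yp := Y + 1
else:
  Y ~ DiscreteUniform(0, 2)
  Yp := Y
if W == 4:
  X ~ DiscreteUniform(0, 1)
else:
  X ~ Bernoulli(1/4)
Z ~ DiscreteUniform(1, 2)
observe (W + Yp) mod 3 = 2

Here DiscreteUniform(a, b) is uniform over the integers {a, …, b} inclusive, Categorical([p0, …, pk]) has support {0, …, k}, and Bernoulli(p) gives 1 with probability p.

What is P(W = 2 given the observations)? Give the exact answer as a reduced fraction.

P(W = 2 | obs) = 5/13

Enumerate traces; 12 have nonzero weight after conditioning:
  (W=2, Y=0, X=0, Z=1) weight 1/24
  (W=2, Y=0, X=0, Z=2) weight 1/24
  (W=2, Y=0, X=1, Z=1) weight 1/72
  (W=2, Y=0, X=1, Z=2) weight 1/72
  (W=3, Y=2, X=0, Z=1) weight 1/24
  (W=3, Y=2, X=0, Z=2) weight 1/24
  (W=3, Y=2, X=1, Z=1) weight 1/72
  (W=3, Y=2, X=1, Z=2) weight 1/72
  (W=4, Y=0, X=0, Z=1) weight 1/60
  … 3 more
Group by W:
  weight(W=2) = 1/9
  weight(W=3) = 1/9
  weight(W=4) = 1/15
Total weight = 1/9 + 1/9 + 1/15 = 13/45
P(W=2 | obs) = 1/9 / 13/45 = 5/13
P(W=3 | obs) = 1/9 / 13/45 = 5/13
P(W=4 | obs) = 1/15 / 13/45 = 3/13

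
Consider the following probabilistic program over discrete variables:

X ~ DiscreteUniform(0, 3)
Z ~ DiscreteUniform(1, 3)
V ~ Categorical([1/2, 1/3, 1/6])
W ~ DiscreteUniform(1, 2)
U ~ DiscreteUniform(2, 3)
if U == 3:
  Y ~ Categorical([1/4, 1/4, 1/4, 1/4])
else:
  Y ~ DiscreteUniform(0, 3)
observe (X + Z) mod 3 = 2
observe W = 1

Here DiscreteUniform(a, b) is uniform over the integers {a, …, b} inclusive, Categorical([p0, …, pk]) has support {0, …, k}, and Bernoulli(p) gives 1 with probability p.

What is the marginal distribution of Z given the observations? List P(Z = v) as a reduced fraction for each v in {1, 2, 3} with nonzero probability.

Enumerate traces; 96 have nonzero weight after conditioning:
  (X=0, Z=2, V=0, W=1, U=2, Y=0) weight 1/384
  (X=0, Z=2, V=0, W=1, U=2, Y=1) weight 1/384
  (X=0, Z=2, V=0, W=1, U=2, Y=2) weight 1/384
  (X=0, Z=2, V=0, W=1, U=2, Y=3) weight 1/384
  (X=0, Z=2, V=0, W=1, U=3, Y=0) weight 1/384
  (X=0, Z=2, V=0, W=1, U=3, Y=1) weight 1/384
  (X=0, Z=2, V=0, W=1, U=3, Y=2) weight 1/384
  (X=0, Z=2, V=0, W=1, U=3, Y=3) weight 1/384
  (X=1, Z=1, V=0, W=1, U=2, Y=0) weight 1/384
  (X=2, Z=3, V=0, W=1, U=2, Y=0) weight 1/384
  … 86 more
Group by Z:
  weight(Z=1) = 1/24
  weight(Z=2) = 1/12
  weight(Z=3) = 1/24
Total weight = 1/24 + 1/12 + 1/24 = 1/6
P(Z=1 | obs) = 1/24 / 1/6 = 1/4
P(Z=2 | obs) = 1/12 / 1/6 = 1/2
P(Z=3 | obs) = 1/24 / 1/6 = 1/4

P(Z=1) = 1/4, P(Z=2) = 1/2, P(Z=3) = 1/4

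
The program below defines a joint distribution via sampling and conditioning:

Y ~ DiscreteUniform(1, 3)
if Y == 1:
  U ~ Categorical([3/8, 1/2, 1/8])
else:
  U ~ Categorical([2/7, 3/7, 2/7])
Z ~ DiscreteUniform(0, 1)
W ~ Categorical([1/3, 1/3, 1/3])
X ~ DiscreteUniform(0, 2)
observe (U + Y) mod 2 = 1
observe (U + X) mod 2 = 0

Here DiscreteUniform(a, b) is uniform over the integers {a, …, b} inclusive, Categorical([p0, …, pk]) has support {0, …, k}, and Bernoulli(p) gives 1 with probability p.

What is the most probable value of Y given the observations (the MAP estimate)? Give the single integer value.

argmax_v P(Y = v | obs) = 3

Enumerate traces; 54 have nonzero weight after conditioning:
  (Y=1, U=0, Z=0, W=0, X=0) weight 1/144
  (Y=1, U=0, Z=0, W=0, X=2) weight 1/144
  (Y=1, U=0, Z=0, W=1, X=0) weight 1/144
  (Y=1, U=0, Z=0, W=1, X=2) weight 1/144
  (Y=1, U=0, Z=0, W=2, X=0) weight 1/144
  (Y=1, U=0, Z=0, W=2, X=2) weight 1/144
  (Y=1, U=0, Z=1, W=0, X=0) weight 1/144
  (Y=1, U=0, Z=1, W=0, X=2) weight 1/144
  (Y=2, U=1, Z=0, W=0, X=1) weight 1/126
  (Y=3, U=0, Z=0, W=0, X=0) weight 1/189
  … 44 more
Group by Y:
  weight(Y=1) = 1/9
  weight(Y=2) = 1/21
  weight(Y=3) = 8/63
Total weight = 1/9 + 1/21 + 8/63 = 2/7
P(Y=1 | obs) = 1/9 / 2/7 = 7/18
P(Y=2 | obs) = 1/21 / 2/7 = 1/6
P(Y=3 | obs) = 8/63 / 2/7 = 4/9
argmax = 3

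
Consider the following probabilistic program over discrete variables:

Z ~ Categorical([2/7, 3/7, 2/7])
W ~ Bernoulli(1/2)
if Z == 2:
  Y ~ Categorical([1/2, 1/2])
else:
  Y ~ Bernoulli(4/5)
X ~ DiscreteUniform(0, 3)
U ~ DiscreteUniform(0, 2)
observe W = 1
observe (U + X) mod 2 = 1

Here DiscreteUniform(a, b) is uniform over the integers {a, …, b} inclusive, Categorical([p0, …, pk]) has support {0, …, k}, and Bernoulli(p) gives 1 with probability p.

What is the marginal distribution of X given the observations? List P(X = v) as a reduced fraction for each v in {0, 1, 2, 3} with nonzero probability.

Enumerate traces; 36 have nonzero weight after conditioning:
  (Z=0, W=1, Y=0, X=0, U=1) weight 1/420
  (Z=0, W=1, Y=0, X=1, U=0) weight 1/420
  (Z=0, W=1, Y=0, X=1, U=2) weight 1/420
  (Z=0, W=1, Y=0, X=2, U=1) weight 1/420
  (Z=0, W=1, Y=0, X=3, U=0) weight 1/420
  (Z=0, W=1, Y=0, X=3, U=2) weight 1/420
  (Z=0, W=1, Y=1, X=0, U=1) weight 1/105
  (Z=0, W=1, Y=1, X=1, U=0) weight 1/105
  … 28 more
Group by X:
  weight(X=0) = 1/24
  weight(X=1) = 1/12
  weight(X=2) = 1/24
  weight(X=3) = 1/12
Total weight = 1/24 + 1/12 + 1/24 + 1/12 = 1/4
P(X=0 | obs) = 1/24 / 1/4 = 1/6
P(X=1 | obs) = 1/12 / 1/4 = 1/3
P(X=2 | obs) = 1/24 / 1/4 = 1/6
P(X=3 | obs) = 1/12 / 1/4 = 1/3

P(X=0) = 1/6, P(X=1) = 1/3, P(X=2) = 1/6, P(X=3) = 1/3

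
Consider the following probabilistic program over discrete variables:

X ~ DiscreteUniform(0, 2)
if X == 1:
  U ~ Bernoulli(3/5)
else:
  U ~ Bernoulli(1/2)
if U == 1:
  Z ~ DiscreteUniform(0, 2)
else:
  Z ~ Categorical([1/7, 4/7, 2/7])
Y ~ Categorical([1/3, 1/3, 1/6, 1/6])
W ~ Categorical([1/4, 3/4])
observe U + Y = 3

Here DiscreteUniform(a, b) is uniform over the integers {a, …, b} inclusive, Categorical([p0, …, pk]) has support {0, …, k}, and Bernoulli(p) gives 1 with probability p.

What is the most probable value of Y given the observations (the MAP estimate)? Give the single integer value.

argmax_v P(Y = v | obs) = 2

Enumerate traces; 36 have nonzero weight after conditioning:
  (X=0, U=0, Z=0, Y=3, W=0) weight 1/1008
  (X=0, U=0, Z=0, Y=3, W=1) weight 1/336
  (X=0, U=0, Z=1, Y=3, W=0) weight 1/252
  (X=0, U=0, Z=1, Y=3, W=1) weight 1/84
  (X=0, U=0, Z=2, Y=3, W=0) weight 1/504
  (X=0, U=0, Z=2, Y=3, W=1) weight 1/168
  (X=0, U=1, Z=0, Y=2, W=0) weight 1/432
  (X=0, U=1, Z=0, Y=2, W=1) weight 1/144
  … 28 more
Group by Y:
  weight(Y=2) = 4/45
  weight(Y=3) = 7/90
Total weight = 4/45 + 7/90 = 1/6
P(Y=2 | obs) = 4/45 / 1/6 = 8/15
P(Y=3 | obs) = 7/90 / 1/6 = 7/15
argmax = 2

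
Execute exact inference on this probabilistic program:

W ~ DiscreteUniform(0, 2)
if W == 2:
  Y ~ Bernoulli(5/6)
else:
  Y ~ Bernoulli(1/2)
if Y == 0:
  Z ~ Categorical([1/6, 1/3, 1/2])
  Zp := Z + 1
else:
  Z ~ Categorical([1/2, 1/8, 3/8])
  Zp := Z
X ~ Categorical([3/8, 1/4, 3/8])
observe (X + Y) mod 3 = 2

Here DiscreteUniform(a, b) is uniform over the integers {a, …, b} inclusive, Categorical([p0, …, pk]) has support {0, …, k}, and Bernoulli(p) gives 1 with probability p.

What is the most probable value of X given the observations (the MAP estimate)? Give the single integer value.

argmax_v P(X = v | obs) = 1

Enumerate traces; 18 have nonzero weight after conditioning:
  (W=0, Y=0, Z=0, X=2) weight 1/96
  (W=0, Y=0, Z=1, X=2) weight 1/48
  (W=0, Y=0, Z=2, X=2) weight 1/32
  (W=0, Y=1, Z=0, X=1) weight 1/48
  (W=0, Y=1, Z=1, X=1) weight 1/192
  (W=0, Y=1, Z=2, X=1) weight 1/64
  (W=1, Y=0, Z=0, X=2) weight 1/96
  (W=1, Y=0, Z=1, X=2) weight 1/48
  … 10 more
Group by X:
  weight(X=1) = 11/72
  weight(X=2) = 7/48
Total weight = 11/72 + 7/48 = 43/144
P(X=1 | obs) = 11/72 / 43/144 = 22/43
P(X=2 | obs) = 7/48 / 43/144 = 21/43
argmax = 1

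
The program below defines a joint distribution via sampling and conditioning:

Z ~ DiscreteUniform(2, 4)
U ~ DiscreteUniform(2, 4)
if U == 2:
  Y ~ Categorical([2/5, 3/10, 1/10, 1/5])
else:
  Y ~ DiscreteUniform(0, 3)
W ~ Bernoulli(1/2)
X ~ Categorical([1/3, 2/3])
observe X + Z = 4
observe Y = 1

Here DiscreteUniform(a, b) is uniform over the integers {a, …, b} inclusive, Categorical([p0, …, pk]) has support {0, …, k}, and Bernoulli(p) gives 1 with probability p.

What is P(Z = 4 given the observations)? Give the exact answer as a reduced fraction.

Enumerate traces; 12 have nonzero weight after conditioning:
  (Z=3, U=2, Y=1, W=0, X=1) weight 1/90
  (Z=3, U=2, Y=1, W=1, X=1) weight 1/90
  (Z=3, U=3, Y=1, W=0, X=1) weight 1/108
  (Z=3, U=3, Y=1, W=1, X=1) weight 1/108
  (Z=3, U=4, Y=1, W=0, X=1) weight 1/108
  (Z=3, U=4, Y=1, W=1, X=1) weight 1/108
  (Z=4, U=2, Y=1, W=0, X=0) weight 1/180
  (Z=4, U=2, Y=1, W=1, X=0) weight 1/180
  … 4 more
Group by Z:
  weight(Z=3) = 8/135
  weight(Z=4) = 4/135
Total weight = 8/135 + 4/135 = 4/45
P(Z=3 | obs) = 8/135 / 4/45 = 2/3
P(Z=4 | obs) = 4/135 / 4/45 = 1/3

P(Z = 4 | obs) = 1/3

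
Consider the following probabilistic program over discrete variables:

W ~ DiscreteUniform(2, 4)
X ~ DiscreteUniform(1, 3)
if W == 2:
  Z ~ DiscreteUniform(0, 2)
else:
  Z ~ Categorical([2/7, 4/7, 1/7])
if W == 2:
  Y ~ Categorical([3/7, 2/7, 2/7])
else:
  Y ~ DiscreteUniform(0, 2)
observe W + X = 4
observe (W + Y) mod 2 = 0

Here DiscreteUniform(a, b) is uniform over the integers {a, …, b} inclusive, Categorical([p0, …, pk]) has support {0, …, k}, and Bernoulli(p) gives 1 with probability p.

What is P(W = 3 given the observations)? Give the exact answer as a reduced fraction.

P(W = 3 | obs) = 7/22

Enumerate traces; 9 have nonzero weight after conditioning:
  (W=2, X=2, Z=0, Y=0) weight 1/63
  (W=2, X=2, Z=0, Y=2) weight 2/189
  (W=2, X=2, Z=1, Y=0) weight 1/63
  (W=2, X=2, Z=1, Y=2) weight 2/189
  (W=2, X=2, Z=2, Y=0) weight 1/63
  (W=2, X=2, Z=2, Y=2) weight 2/189
  (W=3, X=1, Z=0, Y=1) weight 2/189
  (W=3, X=1, Z=1, Y=1) weight 4/189
  … 1 more
Group by W:
  weight(W=2) = 5/63
  weight(W=3) = 1/27
Total weight = 5/63 + 1/27 = 22/189
P(W=2 | obs) = 5/63 / 22/189 = 15/22
P(W=3 | obs) = 1/27 / 22/189 = 7/22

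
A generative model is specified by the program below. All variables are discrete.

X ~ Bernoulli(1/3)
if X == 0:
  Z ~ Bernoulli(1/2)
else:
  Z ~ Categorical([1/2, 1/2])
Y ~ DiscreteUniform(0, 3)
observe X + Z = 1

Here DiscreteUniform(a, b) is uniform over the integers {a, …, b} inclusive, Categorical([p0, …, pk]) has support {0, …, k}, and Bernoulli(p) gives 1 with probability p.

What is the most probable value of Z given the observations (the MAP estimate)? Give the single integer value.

argmax_v P(Z = v | obs) = 1

Enumerate traces; 8 have nonzero weight after conditioning:
  (X=0, Z=1, Y=0) weight 1/12
  (X=0, Z=1, Y=1) weight 1/12
  (X=0, Z=1, Y=2) weight 1/12
  (X=0, Z=1, Y=3) weight 1/12
  (X=1, Z=0, Y=0) weight 1/24
  (X=1, Z=0, Y=1) weight 1/24
  (X=1, Z=0, Y=2) weight 1/24
  (X=1, Z=0, Y=3) weight 1/24
Group by Z:
  weight(Z=0) = 1/6
  weight(Z=1) = 1/3
Total weight = 1/6 + 1/3 = 1/2
P(Z=0 | obs) = 1/6 / 1/2 = 1/3
P(Z=1 | obs) = 1/3 / 1/2 = 2/3
argmax = 1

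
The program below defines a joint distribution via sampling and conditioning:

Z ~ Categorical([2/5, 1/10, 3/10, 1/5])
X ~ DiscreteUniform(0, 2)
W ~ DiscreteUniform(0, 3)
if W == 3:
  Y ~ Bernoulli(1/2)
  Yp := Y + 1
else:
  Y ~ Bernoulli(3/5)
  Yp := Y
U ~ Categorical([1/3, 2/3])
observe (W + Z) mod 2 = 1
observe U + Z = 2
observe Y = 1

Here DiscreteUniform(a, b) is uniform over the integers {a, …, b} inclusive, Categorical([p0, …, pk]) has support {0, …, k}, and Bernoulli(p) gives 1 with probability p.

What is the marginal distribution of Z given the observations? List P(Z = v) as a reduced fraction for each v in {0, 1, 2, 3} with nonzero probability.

P(Z=1) = 8/19, P(Z=2) = 11/19

Enumerate traces; 12 have nonzero weight after conditioning:
  (Z=1, X=0, W=0, Y=1, U=1) weight 1/300
  (Z=1, X=0, W=2, Y=1, U=1) weight 1/300
  (Z=1, X=1, W=0, Y=1, U=1) weight 1/300
  (Z=1, X=1, W=2, Y=1, U=1) weight 1/300
  (Z=1, X=2, W=0, Y=1, U=1) weight 1/300
  (Z=1, X=2, W=2, Y=1, U=1) weight 1/300
  (Z=2, X=0, W=1, Y=1, U=0) weight 1/200
  (Z=2, X=0, W=3, Y=1, U=0) weight 1/240
  … 4 more
Group by Z:
  weight(Z=1) = 1/50
  weight(Z=2) = 11/400
Total weight = 1/50 + 11/400 = 19/400
P(Z=1 | obs) = 1/50 / 19/400 = 8/19
P(Z=2 | obs) = 11/400 / 19/400 = 11/19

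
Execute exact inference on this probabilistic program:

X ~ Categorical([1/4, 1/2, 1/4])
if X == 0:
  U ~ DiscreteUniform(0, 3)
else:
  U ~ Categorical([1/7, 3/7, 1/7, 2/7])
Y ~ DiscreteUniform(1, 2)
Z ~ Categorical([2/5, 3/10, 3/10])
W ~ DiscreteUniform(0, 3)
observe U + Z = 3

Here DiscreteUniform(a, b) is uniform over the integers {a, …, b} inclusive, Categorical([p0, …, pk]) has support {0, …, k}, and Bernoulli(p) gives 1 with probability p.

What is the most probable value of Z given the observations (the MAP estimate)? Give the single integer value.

argmax_v P(Z = v | obs) = 2

Enumerate traces; 72 have nonzero weight after conditioning:
  (X=0, U=1, Y=1, Z=2, W=0) weight 3/1280
  (X=0, U=1, Y=1, Z=2, W=1) weight 3/1280
  (X=0, U=1, Y=1, Z=2, W=2) weight 3/1280
  (X=0, U=1, Y=1, Z=2, W=3) weight 3/1280
  (X=0, U=1, Y=2, Z=2, W=0) weight 3/1280
  (X=0, U=1, Y=2, Z=2, W=1) weight 3/1280
  (X=0, U=1, Y=2, Z=2, W=2) weight 3/1280
  (X=0, U=1, Y=2, Z=2, W=3) weight 3/1280
  (X=0, U=2, Y=1, Z=1, W=0) weight 3/1280
  (X=0, U=3, Y=1, Z=0, W=0) weight 1/320
  … 62 more
Group by Z:
  weight(Z=0) = 31/280
  weight(Z=1) = 57/1120
  weight(Z=2) = 129/1120
Total weight = 31/280 + 57/1120 + 129/1120 = 31/112
P(Z=0 | obs) = 31/280 / 31/112 = 2/5
P(Z=1 | obs) = 57/1120 / 31/112 = 57/310
P(Z=2 | obs) = 129/1120 / 31/112 = 129/310
argmax = 2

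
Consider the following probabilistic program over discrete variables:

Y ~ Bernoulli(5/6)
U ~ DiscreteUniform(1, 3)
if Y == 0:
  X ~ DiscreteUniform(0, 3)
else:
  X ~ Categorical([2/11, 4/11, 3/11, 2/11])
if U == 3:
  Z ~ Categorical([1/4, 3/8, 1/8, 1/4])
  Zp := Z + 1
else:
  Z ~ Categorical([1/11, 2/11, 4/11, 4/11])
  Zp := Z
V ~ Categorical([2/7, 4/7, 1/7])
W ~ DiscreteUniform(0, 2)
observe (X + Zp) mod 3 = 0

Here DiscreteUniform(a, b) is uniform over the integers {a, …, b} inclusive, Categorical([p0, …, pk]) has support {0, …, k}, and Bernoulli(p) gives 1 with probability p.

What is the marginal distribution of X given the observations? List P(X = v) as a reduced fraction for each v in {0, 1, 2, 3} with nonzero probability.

P(X=0) = 1547/7835, P(X=1) = 8827/23505, P(X=2) = 5396/23505, P(X=3) = 1547/7835

Enumerate traces; 306 have nonzero weight after conditioning:
  (Y=0, U=1, X=0, Z=0, V=0, W=0) weight 1/8316
  (Y=0, U=1, X=0, Z=0, V=0, W=1) weight 1/8316
  (Y=0, U=1, X=0, Z=0, V=0, W=2) weight 1/8316
  (Y=0, U=1, X=0, Z=0, V=1, W=0) weight 1/4158
  (Y=0, U=1, X=0, Z=0, V=1, W=1) weight 1/4158
  (Y=0, U=1, X=0, Z=0, V=1, W=2) weight 1/4158
  (Y=0, U=1, X=0, Z=0, V=2, W=0) weight 1/16632
  (Y=0, U=1, X=0, Z=0, V=2, W=1) weight 1/16632
  (Y=0, U=1, X=1, Z=2, V=0, W=0) weight 1/2079
  (Y=0, U=1, X=2, Z=1, V=0, W=0) weight 1/4158
  … 296 more
Group by X:
  weight(X=0) = 1547/23232
  weight(X=1) = 8827/69696
  weight(X=2) = 1349/17424
  weight(X=3) = 1547/23232
Total weight = 1547/23232 + 8827/69696 + 1349/17424 + 1547/23232 = 7835/23232
P(X=0 | obs) = 1547/23232 / 7835/23232 = 1547/7835
P(X=1 | obs) = 8827/69696 / 7835/23232 = 8827/23505
P(X=2 | obs) = 1349/17424 / 7835/23232 = 5396/23505
P(X=3 | obs) = 1547/23232 / 7835/23232 = 1547/7835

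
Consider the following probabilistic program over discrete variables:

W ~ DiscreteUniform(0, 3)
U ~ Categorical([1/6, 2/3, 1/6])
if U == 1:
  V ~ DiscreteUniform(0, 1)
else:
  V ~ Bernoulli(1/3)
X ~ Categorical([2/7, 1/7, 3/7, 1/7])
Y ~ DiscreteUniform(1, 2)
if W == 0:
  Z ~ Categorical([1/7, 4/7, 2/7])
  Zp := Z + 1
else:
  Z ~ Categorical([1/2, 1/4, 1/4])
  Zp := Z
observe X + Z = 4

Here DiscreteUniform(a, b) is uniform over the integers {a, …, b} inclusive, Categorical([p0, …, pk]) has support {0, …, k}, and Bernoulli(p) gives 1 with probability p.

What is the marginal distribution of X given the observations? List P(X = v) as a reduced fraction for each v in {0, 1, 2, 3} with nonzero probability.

P(X=2) = 87/124, P(X=3) = 37/124

Enumerate traces; 96 have nonzero weight after conditioning:
  (W=0, U=0, V=0, X=2, Y=1, Z=2) weight 1/588
  (W=0, U=0, V=0, X=2, Y=2, Z=2) weight 1/588
  (W=0, U=0, V=0, X=3, Y=1, Z=1) weight 1/882
  (W=0, U=0, V=0, X=3, Y=2, Z=1) weight 1/882
  (W=0, U=0, V=1, X=2, Y=1, Z=2) weight 1/1176
  (W=0, U=0, V=1, X=2, Y=2, Z=2) weight 1/1176
  (W=0, U=0, V=1, X=3, Y=1, Z=1) weight 1/1764
  (W=0, U=0, V=1, X=3, Y=2, Z=1) weight 1/1764
  … 88 more
Group by X:
  weight(X=2) = 87/784
  weight(X=3) = 37/784
Total weight = 87/784 + 37/784 = 31/196
P(X=2 | obs) = 87/784 / 31/196 = 87/124
P(X=3 | obs) = 37/784 / 31/196 = 37/124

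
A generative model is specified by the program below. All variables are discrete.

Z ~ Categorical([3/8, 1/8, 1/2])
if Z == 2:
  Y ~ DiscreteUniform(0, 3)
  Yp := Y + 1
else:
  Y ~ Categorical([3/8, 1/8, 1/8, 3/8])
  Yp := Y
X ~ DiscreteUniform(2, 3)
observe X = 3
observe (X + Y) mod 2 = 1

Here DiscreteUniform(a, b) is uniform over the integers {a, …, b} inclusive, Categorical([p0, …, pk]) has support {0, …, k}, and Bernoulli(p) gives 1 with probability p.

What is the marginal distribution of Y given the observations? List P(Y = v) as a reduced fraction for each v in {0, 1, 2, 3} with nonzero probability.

P(Y=0) = 5/8, P(Y=2) = 3/8

Enumerate traces; 6 have nonzero weight after conditioning:
  (Z=0, Y=0, X=3) weight 9/128
  (Z=0, Y=2, X=3) weight 3/128
  (Z=1, Y=0, X=3) weight 3/128
  (Z=1, Y=2, X=3) weight 1/128
  (Z=2, Y=0, X=3) weight 1/16
  (Z=2, Y=2, X=3) weight 1/16
Group by Y:
  weight(Y=0) = 5/32
  weight(Y=2) = 3/32
Total weight = 5/32 + 3/32 = 1/4
P(Y=0 | obs) = 5/32 / 1/4 = 5/8
P(Y=2 | obs) = 3/32 / 1/4 = 3/8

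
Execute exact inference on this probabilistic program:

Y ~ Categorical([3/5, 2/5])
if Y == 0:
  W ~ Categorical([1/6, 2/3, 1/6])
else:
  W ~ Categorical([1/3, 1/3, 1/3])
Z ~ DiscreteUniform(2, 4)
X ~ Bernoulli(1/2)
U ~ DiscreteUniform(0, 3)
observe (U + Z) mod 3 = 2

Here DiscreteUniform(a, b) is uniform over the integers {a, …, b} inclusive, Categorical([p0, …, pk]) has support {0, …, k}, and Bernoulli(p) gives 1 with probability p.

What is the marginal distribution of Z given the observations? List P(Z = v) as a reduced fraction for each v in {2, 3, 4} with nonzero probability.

P(Z=2) = 1/2, P(Z=3) = 1/4, P(Z=4) = 1/4

Enumerate traces; 48 have nonzero weight after conditioning:
  (Y=0, W=0, Z=2, X=0, U=0) weight 1/240
  (Y=0, W=0, Z=2, X=0, U=3) weight 1/240
  (Y=0, W=0, Z=2, X=1, U=0) weight 1/240
  (Y=0, W=0, Z=2, X=1, U=3) weight 1/240
  (Y=0, W=0, Z=3, X=0, U=2) weight 1/240
  (Y=0, W=0, Z=3, X=1, U=2) weight 1/240
  (Y=0, W=0, Z=4, X=0, U=1) weight 1/240
  (Y=0, W=0, Z=4, X=1, U=1) weight 1/240
  … 40 more
Group by Z:
  weight(Z=2) = 1/6
  weight(Z=3) = 1/12
  weight(Z=4) = 1/12
Total weight = 1/6 + 1/12 + 1/12 = 1/3
P(Z=2 | obs) = 1/6 / 1/3 = 1/2
P(Z=3 | obs) = 1/12 / 1/3 = 1/4
P(Z=4 | obs) = 1/12 / 1/3 = 1/4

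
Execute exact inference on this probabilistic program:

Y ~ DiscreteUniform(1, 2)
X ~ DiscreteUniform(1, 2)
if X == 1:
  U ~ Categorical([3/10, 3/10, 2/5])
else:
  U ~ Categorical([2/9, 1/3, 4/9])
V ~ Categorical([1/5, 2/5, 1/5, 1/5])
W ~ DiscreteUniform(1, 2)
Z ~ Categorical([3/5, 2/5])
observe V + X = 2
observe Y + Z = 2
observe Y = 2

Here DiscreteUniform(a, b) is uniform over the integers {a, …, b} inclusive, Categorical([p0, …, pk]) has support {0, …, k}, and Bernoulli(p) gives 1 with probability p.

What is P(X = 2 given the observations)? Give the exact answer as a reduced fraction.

P(X = 2 | obs) = 1/3

Enumerate traces; 12 have nonzero weight after conditioning:
  (Y=2, X=1, U=0, V=1, W=1, Z=0) weight 9/1000
  (Y=2, X=1, U=0, V=1, W=2, Z=0) weight 9/1000
  (Y=2, X=1, U=1, V=1, W=1, Z=0) weight 9/1000
  (Y=2, X=1, U=1, V=1, W=2, Z=0) weight 9/1000
  (Y=2, X=1, U=2, V=1, W=1, Z=0) weight 3/250
  (Y=2, X=1, U=2, V=1, W=2, Z=0) weight 3/250
  (Y=2, X=2, U=0, V=0, W=1, Z=0) weight 1/300
  (Y=2, X=2, U=0, V=0, W=2, Z=0) weight 1/300
  … 4 more
Group by X:
  weight(X=1) = 3/50
  weight(X=2) = 3/100
Total weight = 3/50 + 3/100 = 9/100
P(X=1 | obs) = 3/50 / 9/100 = 2/3
P(X=2 | obs) = 3/100 / 9/100 = 1/3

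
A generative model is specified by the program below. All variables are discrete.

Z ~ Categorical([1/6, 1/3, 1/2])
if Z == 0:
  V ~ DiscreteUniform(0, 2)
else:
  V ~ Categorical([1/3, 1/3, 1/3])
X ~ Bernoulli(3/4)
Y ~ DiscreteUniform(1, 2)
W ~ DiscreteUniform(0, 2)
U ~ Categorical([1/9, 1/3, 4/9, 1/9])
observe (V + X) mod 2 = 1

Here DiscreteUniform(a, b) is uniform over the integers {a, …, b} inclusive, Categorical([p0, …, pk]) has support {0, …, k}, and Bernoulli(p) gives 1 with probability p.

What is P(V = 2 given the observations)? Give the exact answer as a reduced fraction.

Enumerate traces; 216 have nonzero weight after conditioning:
  (Z=0, V=0, X=1, Y=1, W=0, U=0) weight 1/1296
  (Z=0, V=0, X=1, Y=1, W=0, U=1) weight 1/432
  (Z=0, V=0, X=1, Y=1, W=0, U=2) weight 1/324
  (Z=0, V=0, X=1, Y=1, W=0, U=3) weight 1/1296
  (Z=0, V=0, X=1, Y=1, W=1, U=0) weight 1/1296
  (Z=0, V=0, X=1, Y=1, W=1, U=1) weight 1/432
  (Z=0, V=0, X=1, Y=1, W=1, U=2) weight 1/324
  (Z=0, V=0, X=1, Y=1, W=1, U=3) weight 1/1296
  (Z=0, V=1, X=0, Y=1, W=0, U=0) weight 1/3888
  (Z=0, V=2, X=1, Y=1, W=0, U=0) weight 1/1296
  … 206 more
Group by V:
  weight(V=0) = 1/4
  weight(V=1) = 1/12
  weight(V=2) = 1/4
Total weight = 1/4 + 1/12 + 1/4 = 7/12
P(V=0 | obs) = 1/4 / 7/12 = 3/7
P(V=1 | obs) = 1/12 / 7/12 = 1/7
P(V=2 | obs) = 1/4 / 7/12 = 3/7

P(V = 2 | obs) = 3/7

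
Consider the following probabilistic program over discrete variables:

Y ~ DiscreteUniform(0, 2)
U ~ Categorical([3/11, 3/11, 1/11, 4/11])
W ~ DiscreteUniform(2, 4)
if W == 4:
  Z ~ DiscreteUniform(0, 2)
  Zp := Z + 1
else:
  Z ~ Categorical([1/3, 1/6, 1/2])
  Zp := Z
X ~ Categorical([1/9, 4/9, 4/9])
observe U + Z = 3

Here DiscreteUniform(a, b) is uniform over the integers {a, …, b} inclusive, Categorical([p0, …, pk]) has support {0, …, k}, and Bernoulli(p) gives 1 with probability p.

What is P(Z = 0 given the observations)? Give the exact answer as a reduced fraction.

P(Z = 0 | obs) = 6/13

Enumerate traces; 81 have nonzero weight after conditioning:
  (Y=0, U=1, W=2, Z=2, X=0) weight 1/594
  (Y=0, U=1, W=2, Z=2, X=1) weight 2/297
  (Y=0, U=1, W=2, Z=2, X=2) weight 2/297
  (Y=0, U=1, W=3, Z=2, X=0) weight 1/594
  (Y=0, U=1, W=3, Z=2, X=1) weight 2/297
  (Y=0, U=1, W=3, Z=2, X=2) weight 2/297
  (Y=0, U=1, W=4, Z=2, X=0) weight 1/891
  (Y=0, U=1, W=4, Z=2, X=1) weight 4/891
  (Y=0, U=2, W=2, Z=1, X=0) weight 1/5346
  (Y=0, U=3, W=2, Z=0, X=0) weight 4/2673
  … 71 more
Group by Z:
  weight(Z=0) = 4/33
  weight(Z=1) = 2/99
  weight(Z=2) = 4/33
Total weight = 4/33 + 2/99 + 4/33 = 26/99
P(Z=0 | obs) = 4/33 / 26/99 = 6/13
P(Z=1 | obs) = 2/99 / 26/99 = 1/13
P(Z=2 | obs) = 4/33 / 26/99 = 6/13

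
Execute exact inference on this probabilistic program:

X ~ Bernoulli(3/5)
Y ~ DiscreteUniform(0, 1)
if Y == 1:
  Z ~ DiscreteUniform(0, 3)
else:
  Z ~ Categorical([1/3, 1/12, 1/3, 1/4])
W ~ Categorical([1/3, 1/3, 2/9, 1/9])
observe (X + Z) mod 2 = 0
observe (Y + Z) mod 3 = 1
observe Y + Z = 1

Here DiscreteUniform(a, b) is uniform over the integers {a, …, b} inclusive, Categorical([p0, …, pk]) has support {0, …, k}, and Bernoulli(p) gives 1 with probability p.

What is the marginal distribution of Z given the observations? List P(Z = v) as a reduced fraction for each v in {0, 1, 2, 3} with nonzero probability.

P(Z=0) = 2/3, P(Z=1) = 1/3

Enumerate traces; 8 have nonzero weight after conditioning:
  (X=0, Y=1, Z=0, W=0) weight 1/60
  (X=0, Y=1, Z=0, W=1) weight 1/60
  (X=0, Y=1, Z=0, W=2) weight 1/90
  (X=0, Y=1, Z=0, W=3) weight 1/180
  (X=1, Y=0, Z=1, W=0) weight 1/120
  (X=1, Y=0, Z=1, W=1) weight 1/120
  (X=1, Y=0, Z=1, W=2) weight 1/180
  (X=1, Y=0, Z=1, W=3) weight 1/360
Group by Z:
  weight(Z=0) = 1/20
  weight(Z=1) = 1/40
Total weight = 1/20 + 1/40 = 3/40
P(Z=0 | obs) = 1/20 / 3/40 = 2/3
P(Z=1 | obs) = 1/40 / 3/40 = 1/3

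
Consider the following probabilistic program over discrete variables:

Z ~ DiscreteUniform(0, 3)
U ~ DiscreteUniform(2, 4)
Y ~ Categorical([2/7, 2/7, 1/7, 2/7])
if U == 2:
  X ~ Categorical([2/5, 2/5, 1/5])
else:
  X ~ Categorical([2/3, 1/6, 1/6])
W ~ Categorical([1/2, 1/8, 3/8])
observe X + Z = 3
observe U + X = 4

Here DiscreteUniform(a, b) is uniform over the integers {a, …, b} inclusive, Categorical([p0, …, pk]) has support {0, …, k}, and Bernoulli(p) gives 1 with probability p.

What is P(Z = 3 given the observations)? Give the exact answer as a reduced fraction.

P(Z = 3 | obs) = 20/31

Enumerate traces; 36 have nonzero weight after conditioning:
  (Z=1, U=2, Y=0, X=2, W=0) weight 1/420
  (Z=1, U=2, Y=0, X=2, W=1) weight 1/1680
  (Z=1, U=2, Y=0, X=2, W=2) weight 1/560
  (Z=1, U=2, Y=1, X=2, W=0) weight 1/420
  (Z=1, U=2, Y=1, X=2, W=1) weight 1/1680
  (Z=1, U=2, Y=1, X=2, W=2) weight 1/560
  (Z=1, U=2, Y=2, X=2, W=0) weight 1/840
  (Z=1, U=2, Y=2, X=2, W=1) weight 1/3360
  (Z=2, U=3, Y=0, X=1, W=0) weight 1/504
  (Z=3, U=4, Y=0, X=0, W=0) weight 1/126
  … 26 more
Group by Z:
  weight(Z=1) = 1/60
  weight(Z=2) = 1/72
  weight(Z=3) = 1/18
Total weight = 1/60 + 1/72 + 1/18 = 31/360
P(Z=1 | obs) = 1/60 / 31/360 = 6/31
P(Z=2 | obs) = 1/72 / 31/360 = 5/31
P(Z=3 | obs) = 1/18 / 31/360 = 20/31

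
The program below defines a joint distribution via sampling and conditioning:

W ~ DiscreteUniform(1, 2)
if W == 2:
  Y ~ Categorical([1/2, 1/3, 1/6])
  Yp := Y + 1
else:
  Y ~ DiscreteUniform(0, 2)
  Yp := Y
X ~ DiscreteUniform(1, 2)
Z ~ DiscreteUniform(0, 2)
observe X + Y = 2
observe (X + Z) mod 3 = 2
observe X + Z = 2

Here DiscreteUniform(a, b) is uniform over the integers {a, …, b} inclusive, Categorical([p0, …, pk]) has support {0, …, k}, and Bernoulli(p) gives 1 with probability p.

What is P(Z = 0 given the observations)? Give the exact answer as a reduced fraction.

P(Z = 0 | obs) = 5/9

Enumerate traces; 4 have nonzero weight after conditioning:
  (W=1, Y=0, X=2, Z=0) weight 1/36
  (W=1, Y=1, X=1, Z=1) weight 1/36
  (W=2, Y=0, X=2, Z=0) weight 1/24
  (W=2, Y=1, X=1, Z=1) weight 1/36
Group by Z:
  weight(Z=0) = 5/72
  weight(Z=1) = 1/18
Total weight = 5/72 + 1/18 = 1/8
P(Z=0 | obs) = 5/72 / 1/8 = 5/9
P(Z=1 | obs) = 1/18 / 1/8 = 4/9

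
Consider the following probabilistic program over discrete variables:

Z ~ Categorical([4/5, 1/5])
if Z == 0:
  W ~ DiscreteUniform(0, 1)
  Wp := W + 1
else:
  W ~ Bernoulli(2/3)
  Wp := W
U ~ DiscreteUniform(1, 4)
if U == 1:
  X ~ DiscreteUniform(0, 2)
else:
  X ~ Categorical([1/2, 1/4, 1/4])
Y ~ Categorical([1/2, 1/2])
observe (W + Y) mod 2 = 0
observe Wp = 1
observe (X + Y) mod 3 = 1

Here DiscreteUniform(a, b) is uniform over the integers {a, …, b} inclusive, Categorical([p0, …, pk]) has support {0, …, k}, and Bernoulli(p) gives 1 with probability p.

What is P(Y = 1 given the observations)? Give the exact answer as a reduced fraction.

Enumerate traces; 8 have nonzero weight after conditioning:
  (Z=0, W=0, U=1, X=1, Y=0) weight 1/60
  (Z=0, W=0, U=2, X=1, Y=0) weight 1/80
  (Z=0, W=0, U=3, X=1, Y=0) weight 1/80
  (Z=0, W=0, U=4, X=1, Y=0) weight 1/80
  (Z=1, W=1, U=1, X=0, Y=1) weight 1/180
  (Z=1, W=1, U=2, X=0, Y=1) weight 1/120
  (Z=1, W=1, U=3, X=0, Y=1) weight 1/120
  (Z=1, W=1, U=4, X=0, Y=1) weight 1/120
Group by Y:
  weight(Y=0) = 13/240
  weight(Y=1) = 11/360
Total weight = 13/240 + 11/360 = 61/720
P(Y=0 | obs) = 13/240 / 61/720 = 39/61
P(Y=1 | obs) = 11/360 / 61/720 = 22/61

P(Y = 1 | obs) = 22/61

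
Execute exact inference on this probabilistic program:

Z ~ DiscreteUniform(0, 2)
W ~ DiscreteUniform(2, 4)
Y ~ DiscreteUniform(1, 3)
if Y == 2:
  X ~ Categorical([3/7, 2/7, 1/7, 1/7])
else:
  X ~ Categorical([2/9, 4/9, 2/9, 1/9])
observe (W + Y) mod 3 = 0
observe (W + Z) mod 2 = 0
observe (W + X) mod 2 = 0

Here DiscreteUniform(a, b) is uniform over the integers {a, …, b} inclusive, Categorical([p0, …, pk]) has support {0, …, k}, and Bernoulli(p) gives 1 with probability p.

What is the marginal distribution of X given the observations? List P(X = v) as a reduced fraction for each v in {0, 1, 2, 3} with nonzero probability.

Enumerate traces; 10 have nonzero weight after conditioning:
  (Z=0, W=2, Y=1, X=0) weight 2/243
  (Z=0, W=2, Y=1, X=2) weight 2/243
  (Z=0, W=4, Y=2, X=0) weight 1/63
  (Z=0, W=4, Y=2, X=2) weight 1/189
  (Z=1, W=3, Y=3, X=1) weight 4/243
  (Z=1, W=3, Y=3, X=3) weight 1/243
  (Z=2, W=2, Y=1, X=0) weight 2/243
  (Z=2, W=2, Y=1, X=2) weight 2/243
  … 2 more
Group by X:
  weight(X=0) = 82/1701
  weight(X=1) = 4/243
  weight(X=2) = 46/1701
  weight(X=3) = 1/243
Total weight = 82/1701 + 4/243 + 46/1701 + 1/243 = 163/1701
P(X=0 | obs) = 82/1701 / 163/1701 = 82/163
P(X=1 | obs) = 4/243 / 163/1701 = 28/163
P(X=2 | obs) = 46/1701 / 163/1701 = 46/163
P(X=3 | obs) = 1/243 / 163/1701 = 7/163

P(X=0) = 82/163, P(X=1) = 28/163, P(X=2) = 46/163, P(X=3) = 7/163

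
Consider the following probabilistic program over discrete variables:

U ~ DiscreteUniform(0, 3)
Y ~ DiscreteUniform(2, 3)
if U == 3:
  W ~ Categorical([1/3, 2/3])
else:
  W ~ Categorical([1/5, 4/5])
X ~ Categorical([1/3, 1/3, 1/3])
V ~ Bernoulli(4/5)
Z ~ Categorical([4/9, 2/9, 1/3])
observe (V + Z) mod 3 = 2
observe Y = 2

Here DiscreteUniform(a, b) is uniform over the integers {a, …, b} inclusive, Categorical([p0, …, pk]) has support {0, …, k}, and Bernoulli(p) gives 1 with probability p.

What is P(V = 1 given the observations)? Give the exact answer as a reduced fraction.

P(V = 1 | obs) = 8/11

Enumerate traces; 48 have nonzero weight after conditioning:
  (U=0, Y=2, W=0, X=0, V=0, Z=2) weight 1/1800
  (U=0, Y=2, W=0, X=0, V=1, Z=1) weight 1/675
  (U=0, Y=2, W=0, X=1, V=0, Z=2) weight 1/1800
  (U=0, Y=2, W=0, X=1, V=1, Z=1) weight 1/675
  (U=0, Y=2, W=0, X=2, V=0, Z=2) weight 1/1800
  (U=0, Y=2, W=0, X=2, V=1, Z=1) weight 1/675
  (U=0, Y=2, W=1, X=0, V=0, Z=2) weight 1/450
  (U=0, Y=2, W=1, X=0, V=1, Z=1) weight 4/675
  … 40 more
Group by V:
  weight(V=0) = 1/30
  weight(V=1) = 4/45
Total weight = 1/30 + 4/45 = 11/90
P(V=0 | obs) = 1/30 / 11/90 = 3/11
P(V=1 | obs) = 4/45 / 11/90 = 8/11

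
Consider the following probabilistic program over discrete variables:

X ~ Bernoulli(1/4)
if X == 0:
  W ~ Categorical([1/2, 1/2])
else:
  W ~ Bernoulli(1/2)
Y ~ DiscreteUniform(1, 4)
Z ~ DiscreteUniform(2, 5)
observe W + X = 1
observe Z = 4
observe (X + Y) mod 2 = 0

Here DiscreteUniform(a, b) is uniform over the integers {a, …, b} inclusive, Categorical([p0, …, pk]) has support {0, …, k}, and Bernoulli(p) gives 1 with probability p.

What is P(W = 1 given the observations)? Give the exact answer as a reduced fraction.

P(W = 1 | obs) = 3/4

Enumerate traces; 4 have nonzero weight after conditioning:
  (X=0, W=1, Y=2, Z=4) weight 3/128
  (X=0, W=1, Y=4, Z=4) weight 3/128
  (X=1, W=0, Y=1, Z=4) weight 1/128
  (X=1, W=0, Y=3, Z=4) weight 1/128
Group by W:
  weight(W=0) = 1/64
  weight(W=1) = 3/64
Total weight = 1/64 + 3/64 = 1/16
P(W=0 | obs) = 1/64 / 1/16 = 1/4
P(W=1 | obs) = 3/64 / 1/16 = 3/4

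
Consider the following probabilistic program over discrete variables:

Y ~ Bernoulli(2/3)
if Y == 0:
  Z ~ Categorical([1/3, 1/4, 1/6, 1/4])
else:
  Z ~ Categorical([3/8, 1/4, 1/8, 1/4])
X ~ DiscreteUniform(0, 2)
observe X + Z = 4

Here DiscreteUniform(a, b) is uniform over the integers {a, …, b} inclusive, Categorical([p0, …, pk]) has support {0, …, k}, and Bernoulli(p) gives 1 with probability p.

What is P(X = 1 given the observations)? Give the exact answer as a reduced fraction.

Enumerate traces; 4 have nonzero weight after conditioning:
  (Y=0, Z=2, X=2) weight 1/54
  (Y=0, Z=3, X=1) weight 1/36
  (Y=1, Z=2, X=2) weight 1/36
  (Y=1, Z=3, X=1) weight 1/18
Group by X:
  weight(X=1) = 1/12
  weight(X=2) = 5/108
Total weight = 1/12 + 5/108 = 7/54
P(X=1 | obs) = 1/12 / 7/54 = 9/14
P(X=2 | obs) = 5/108 / 7/54 = 5/14

P(X = 1 | obs) = 9/14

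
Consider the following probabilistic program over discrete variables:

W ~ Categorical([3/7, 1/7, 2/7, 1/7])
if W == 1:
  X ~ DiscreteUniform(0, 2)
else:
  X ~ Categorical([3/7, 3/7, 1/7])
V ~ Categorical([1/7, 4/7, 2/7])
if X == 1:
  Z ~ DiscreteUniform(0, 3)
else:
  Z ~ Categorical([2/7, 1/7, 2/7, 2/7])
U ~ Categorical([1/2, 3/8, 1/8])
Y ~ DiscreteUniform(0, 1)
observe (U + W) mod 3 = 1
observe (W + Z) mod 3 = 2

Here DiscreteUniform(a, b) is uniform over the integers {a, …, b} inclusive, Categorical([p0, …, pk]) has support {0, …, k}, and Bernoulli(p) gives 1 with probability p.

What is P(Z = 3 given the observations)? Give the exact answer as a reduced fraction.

P(Z = 3 | obs) = 53/494

Enumerate traces; 90 have nonzero weight after conditioning:
  (W=0, X=0, V=0, Z=2, U=1, Y=0) weight 27/19208
  (W=0, X=0, V=0, Z=2, U=1, Y=1) weight 27/19208
  (W=0, X=0, V=1, Z=2, U=1, Y=0) weight 27/4802
  (W=0, X=0, V=1, Z=2, U=1, Y=1) weight 27/4802
  (W=0, X=0, V=2, Z=2, U=1, Y=0) weight 27/9604
  (W=0, X=0, V=2, Z=2, U=1, Y=1) weight 27/9604
  (W=0, X=1, V=0, Z=2, U=1, Y=0) weight 27/21952
  (W=0, X=1, V=0, Z=2, U=1, Y=1) weight 27/21952
  (W=1, X=0, V=0, Z=1, U=0, Y=0) weight 1/4116
  (W=2, X=0, V=0, Z=0, U=2, Y=0) weight 3/9604
  … 80 more
Group by Z:
  weight(Z=0) = 53/5488
  weight(Z=1) = 5/392
  weight(Z=2) = 159/2744
  weight(Z=3) = 53/5488
Total weight = 53/5488 + 5/392 + 159/2744 + 53/5488 = 247/2744
P(Z=0 | obs) = 53/5488 / 247/2744 = 53/494
P(Z=1 | obs) = 5/392 / 247/2744 = 35/247
P(Z=2 | obs) = 159/2744 / 247/2744 = 159/247
P(Z=3 | obs) = 53/5488 / 247/2744 = 53/494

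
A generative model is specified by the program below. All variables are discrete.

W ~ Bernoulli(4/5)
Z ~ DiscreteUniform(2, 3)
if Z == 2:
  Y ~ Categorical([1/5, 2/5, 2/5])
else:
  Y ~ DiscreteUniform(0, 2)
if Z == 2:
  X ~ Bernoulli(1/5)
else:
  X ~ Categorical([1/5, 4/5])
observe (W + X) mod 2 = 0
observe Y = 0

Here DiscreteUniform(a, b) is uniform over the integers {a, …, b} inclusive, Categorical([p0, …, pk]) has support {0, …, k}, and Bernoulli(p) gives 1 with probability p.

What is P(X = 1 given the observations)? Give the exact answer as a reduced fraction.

Enumerate traces; 4 have nonzero weight after conditioning:
  (W=0, Z=2, Y=0, X=0) weight 2/125
  (W=0, Z=3, Y=0, X=0) weight 1/150
  (W=1, Z=2, Y=0, X=1) weight 2/125
  (W=1, Z=3, Y=0, X=1) weight 8/75
Group by X:
  weight(X=0) = 17/750
  weight(X=1) = 46/375
Total weight = 17/750 + 46/375 = 109/750
P(X=0 | obs) = 17/750 / 109/750 = 17/109
P(X=1 | obs) = 46/375 / 109/750 = 92/109

P(X = 1 | obs) = 92/109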